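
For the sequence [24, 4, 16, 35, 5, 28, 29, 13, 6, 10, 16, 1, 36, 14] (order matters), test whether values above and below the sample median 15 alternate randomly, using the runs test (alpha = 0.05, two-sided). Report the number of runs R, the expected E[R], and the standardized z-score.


Step 1: Compute median = 15; label A = above, B = below.
Labels in order: ABAABAABBBABAB  (n_A = 7, n_B = 7)
Step 2: Count runs R = 10.
Step 3: Under H0 (random ordering), E[R] = 2*n_A*n_B/(n_A+n_B) + 1 = 2*7*7/14 + 1 = 8.0000.
        Var[R] = 2*n_A*n_B*(2*n_A*n_B - n_A - n_B) / ((n_A+n_B)^2 * (n_A+n_B-1)) = 8232/2548 = 3.2308.
        SD[R] = 1.7974.
Step 4: Continuity-corrected z = (R - 0.5 - E[R]) / SD[R] = (10 - 0.5 - 8.0000) / 1.7974 = 0.8345.
Step 5: Two-sided p-value via normal approximation = 2*(1 - Phi(|z|)) = 0.403986.
Step 6: alpha = 0.05. fail to reject H0.

R = 10, z = 0.8345, p = 0.403986, fail to reject H0.


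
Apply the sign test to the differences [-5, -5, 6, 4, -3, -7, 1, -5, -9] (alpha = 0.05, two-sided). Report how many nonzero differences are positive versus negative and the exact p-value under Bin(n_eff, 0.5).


Step 1: Discard zero differences. Original n = 9; n_eff = number of nonzero differences = 9.
Nonzero differences (with sign): -5, -5, +6, +4, -3, -7, +1, -5, -9
Step 2: Count signs: positive = 3, negative = 6.
Step 3: Under H0: P(positive) = 0.5, so the number of positives S ~ Bin(9, 0.5).
Step 4: Two-sided exact p-value = sum of Bin(9,0.5) probabilities at or below the observed probability = 0.507812.
Step 5: alpha = 0.05. fail to reject H0.

n_eff = 9, pos = 3, neg = 6, p = 0.507812, fail to reject H0.


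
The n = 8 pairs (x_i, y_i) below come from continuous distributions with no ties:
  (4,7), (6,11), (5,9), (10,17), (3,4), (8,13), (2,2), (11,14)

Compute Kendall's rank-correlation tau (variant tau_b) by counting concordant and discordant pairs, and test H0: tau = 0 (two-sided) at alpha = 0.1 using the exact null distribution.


Step 1: Enumerate the 28 unordered pairs (i,j) with i<j and classify each by sign(x_j-x_i) * sign(y_j-y_i).
  (1,2):dx=+2,dy=+4->C; (1,3):dx=+1,dy=+2->C; (1,4):dx=+6,dy=+10->C; (1,5):dx=-1,dy=-3->C
  (1,6):dx=+4,dy=+6->C; (1,7):dx=-2,dy=-5->C; (1,8):dx=+7,dy=+7->C; (2,3):dx=-1,dy=-2->C
  (2,4):dx=+4,dy=+6->C; (2,5):dx=-3,dy=-7->C; (2,6):dx=+2,dy=+2->C; (2,7):dx=-4,dy=-9->C
  (2,8):dx=+5,dy=+3->C; (3,4):dx=+5,dy=+8->C; (3,5):dx=-2,dy=-5->C; (3,6):dx=+3,dy=+4->C
  (3,7):dx=-3,dy=-7->C; (3,8):dx=+6,dy=+5->C; (4,5):dx=-7,dy=-13->C; (4,6):dx=-2,dy=-4->C
  (4,7):dx=-8,dy=-15->C; (4,8):dx=+1,dy=-3->D; (5,6):dx=+5,dy=+9->C; (5,7):dx=-1,dy=-2->C
  (5,8):dx=+8,dy=+10->C; (6,7):dx=-6,dy=-11->C; (6,8):dx=+3,dy=+1->C; (7,8):dx=+9,dy=+12->C
Step 2: C = 27, D = 1, total pairs = 28.
Step 3: tau = (C - D)/(n(n-1)/2) = (27 - 1)/28 = 0.928571.
Step 4: Exact two-sided p-value (enumerate n! = 40320 permutations of y under H0): p = 0.000397.
Step 5: alpha = 0.1. reject H0.

tau_b = 0.9286 (C=27, D=1), p = 0.000397, reject H0.


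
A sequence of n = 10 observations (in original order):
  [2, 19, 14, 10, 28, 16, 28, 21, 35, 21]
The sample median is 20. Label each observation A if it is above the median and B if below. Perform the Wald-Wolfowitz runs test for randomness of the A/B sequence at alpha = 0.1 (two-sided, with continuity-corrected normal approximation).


Step 1: Compute median = 20; label A = above, B = below.
Labels in order: BBBBABAAAA  (n_A = 5, n_B = 5)
Step 2: Count runs R = 4.
Step 3: Under H0 (random ordering), E[R] = 2*n_A*n_B/(n_A+n_B) + 1 = 2*5*5/10 + 1 = 6.0000.
        Var[R] = 2*n_A*n_B*(2*n_A*n_B - n_A - n_B) / ((n_A+n_B)^2 * (n_A+n_B-1)) = 2000/900 = 2.2222.
        SD[R] = 1.4907.
Step 4: Continuity-corrected z = (R + 0.5 - E[R]) / SD[R] = (4 + 0.5 - 6.0000) / 1.4907 = -1.0062.
Step 5: Two-sided p-value via normal approximation = 2*(1 - Phi(|z|)) = 0.314305.
Step 6: alpha = 0.1. fail to reject H0.

R = 4, z = -1.0062, p = 0.314305, fail to reject H0.


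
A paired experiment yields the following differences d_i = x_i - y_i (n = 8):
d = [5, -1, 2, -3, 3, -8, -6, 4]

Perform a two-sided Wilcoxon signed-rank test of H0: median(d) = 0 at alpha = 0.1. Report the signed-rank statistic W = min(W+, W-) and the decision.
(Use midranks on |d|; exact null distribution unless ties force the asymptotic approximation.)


Step 1: Drop any zero differences (none here) and take |d_i|.
|d| = [5, 1, 2, 3, 3, 8, 6, 4]
Step 2: Midrank |d_i| (ties get averaged ranks).
ranks: |5|->6, |1|->1, |2|->2, |3|->3.5, |3|->3.5, |8|->8, |6|->7, |4|->5
Step 3: Attach original signs; sum ranks with positive sign and with negative sign.
W+ = 6 + 2 + 3.5 + 5 = 16.5
W- = 1 + 3.5 + 8 + 7 = 19.5
(Check: W+ + W- = 36 should equal n(n+1)/2 = 36.)
Step 4: Test statistic W = min(W+, W-) = 16.5.
Step 5: Ties in |d|, so use the tie-corrected normal approximation.
        E[W] = n(n+1)/4 = 8*9/4 = 18.
        Tie groups: |d|=3 (t=2); sum(t^3 - t) = 6.
        Var[W] = n(n+1)(2n+1)/24 - sum(t^3-t)/48 = 1224/24 - 6/48 = 50.875.
        z = (W - E[W]) / sqrt(Var[W]) = (16.5 - 18) / 7.1327 = -0.2103.
        Two-sided p = 2*Phi(z) = 0.833434.
Step 6: alpha = 0.1. fail to reject H0.

W+ = 16.5, W- = 19.5, W = min = 16.5, p = 0.833434, fail to reject H0.


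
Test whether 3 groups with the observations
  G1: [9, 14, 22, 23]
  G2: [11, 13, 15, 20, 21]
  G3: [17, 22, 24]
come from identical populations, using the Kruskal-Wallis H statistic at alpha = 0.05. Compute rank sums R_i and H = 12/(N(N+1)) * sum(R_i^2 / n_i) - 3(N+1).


Step 1: Combine all N = 12 observations and assign midranks.
sorted (value, group, rank): (9,G1,1), (11,G2,2), (13,G2,3), (14,G1,4), (15,G2,5), (17,G3,6), (20,G2,7), (21,G2,8), (22,G1,9.5), (22,G3,9.5), (23,G1,11), (24,G3,12)
Step 2: Sum ranks within each group.
R_1 = 25.5 (n_1 = 4)
R_2 = 25 (n_2 = 5)
R_3 = 27.5 (n_3 = 3)
Step 3: H = 12/(N(N+1)) * sum(R_i^2/n_i) - 3(N+1)
     = 12/(12*13) * (25.5^2/4 + 25^2/5 + 27.5^2/3) - 3*13
     = 0.076923 * 539.646 - 39
     = 2.511218.
Step 4: Ties present; correction factor C = 1 - 6/(12^3 - 12) = 0.996503. Corrected H = 2.511218 / 0.996503 = 2.520029.
Step 5: Under H0, H ~ chi^2(2); p-value = 0.283650.
Step 6: alpha = 0.05. fail to reject H0.

H = 2.5200, df = 2, p = 0.283650, fail to reject H0.


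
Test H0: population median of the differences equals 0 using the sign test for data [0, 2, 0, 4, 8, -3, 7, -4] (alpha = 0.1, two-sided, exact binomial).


Step 1: Discard zero differences. Original n = 8; n_eff = number of nonzero differences = 6.
Nonzero differences (with sign): +2, +4, +8, -3, +7, -4
Step 2: Count signs: positive = 4, negative = 2.
Step 3: Under H0: P(positive) = 0.5, so the number of positives S ~ Bin(6, 0.5).
Step 4: Two-sided exact p-value = sum of Bin(6,0.5) probabilities at or below the observed probability = 0.687500.
Step 5: alpha = 0.1. fail to reject H0.

n_eff = 6, pos = 4, neg = 2, p = 0.687500, fail to reject H0.


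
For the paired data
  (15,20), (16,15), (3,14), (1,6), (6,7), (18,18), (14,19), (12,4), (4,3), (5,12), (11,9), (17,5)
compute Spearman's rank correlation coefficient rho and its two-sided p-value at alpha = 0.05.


Step 1: Rank x and y separately (midranks; no ties here).
rank(x): 15->9, 16->10, 3->2, 1->1, 6->5, 18->12, 14->8, 12->7, 4->3, 5->4, 11->6, 17->11
rank(y): 20->12, 15->9, 14->8, 6->4, 7->5, 18->10, 19->11, 4->2, 3->1, 12->7, 9->6, 5->3
Step 2: d_i = R_x(i) - R_y(i); compute d_i^2.
  (9-12)^2=9, (10-9)^2=1, (2-8)^2=36, (1-4)^2=9, (5-5)^2=0, (12-10)^2=4, (8-11)^2=9, (7-2)^2=25, (3-1)^2=4, (4-7)^2=9, (6-6)^2=0, (11-3)^2=64
sum(d^2) = 170.
Step 3: rho = 1 - 6*170 / (12*(12^2 - 1)) = 1 - 1020/1716 = 0.405594.
Step 4: Under H0, t = rho * sqrt((n-2)/(1-rho^2)) = 1.4032 ~ t(10).
Step 5: Two-sided p-value from the t-distribution with 10 df = 0.190836.
Step 6: alpha = 0.05. fail to reject H0.

rho = 0.4056, p = 0.190836, fail to reject H0 at alpha = 0.05.


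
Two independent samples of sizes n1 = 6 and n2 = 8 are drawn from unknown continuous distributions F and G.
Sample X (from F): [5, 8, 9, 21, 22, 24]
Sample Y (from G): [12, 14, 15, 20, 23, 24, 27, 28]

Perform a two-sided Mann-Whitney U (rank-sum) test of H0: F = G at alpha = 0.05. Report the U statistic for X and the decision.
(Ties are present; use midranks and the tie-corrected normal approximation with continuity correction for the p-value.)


Step 1: Combine and sort all 14 observations; assign midranks.
sorted (value, group): (5,X), (8,X), (9,X), (12,Y), (14,Y), (15,Y), (20,Y), (21,X), (22,X), (23,Y), (24,X), (24,Y), (27,Y), (28,Y)
ranks: 5->1, 8->2, 9->3, 12->4, 14->5, 15->6, 20->7, 21->8, 22->9, 23->10, 24->11.5, 24->11.5, 27->13, 28->14
Step 2: Rank sum for X: R1 = 1 + 2 + 3 + 8 + 9 + 11.5 = 34.5.
Step 3: U_X = R1 - n1(n1+1)/2 = 34.5 - 6*7/2 = 34.5 - 21 = 13.5.
       U_Y = n1*n2 - U_X = 48 - 13.5 = 34.5.
Step 4: Ties are present, so use the tie-corrected normal approximation (with continuity correction) for the p-value.
Step 5: p-value = 0.196213; compare to alpha = 0.05. fail to reject H0.

U_X = 13.5, p = 0.196213, fail to reject H0 at alpha = 0.05.


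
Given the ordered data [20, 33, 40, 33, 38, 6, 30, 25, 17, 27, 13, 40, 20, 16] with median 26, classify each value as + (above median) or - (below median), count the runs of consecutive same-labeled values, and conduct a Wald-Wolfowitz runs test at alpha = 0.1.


Step 1: Compute median = 26; label A = above, B = below.
Labels in order: BAAAABABBABABB  (n_A = 7, n_B = 7)
Step 2: Count runs R = 9.
Step 3: Under H0 (random ordering), E[R] = 2*n_A*n_B/(n_A+n_B) + 1 = 2*7*7/14 + 1 = 8.0000.
        Var[R] = 2*n_A*n_B*(2*n_A*n_B - n_A - n_B) / ((n_A+n_B)^2 * (n_A+n_B-1)) = 8232/2548 = 3.2308.
        SD[R] = 1.7974.
Step 4: Continuity-corrected z = (R - 0.5 - E[R]) / SD[R] = (9 - 0.5 - 8.0000) / 1.7974 = 0.2782.
Step 5: Two-sided p-value via normal approximation = 2*(1 - Phi(|z|)) = 0.780879.
Step 6: alpha = 0.1. fail to reject H0.

R = 9, z = 0.2782, p = 0.780879, fail to reject H0.


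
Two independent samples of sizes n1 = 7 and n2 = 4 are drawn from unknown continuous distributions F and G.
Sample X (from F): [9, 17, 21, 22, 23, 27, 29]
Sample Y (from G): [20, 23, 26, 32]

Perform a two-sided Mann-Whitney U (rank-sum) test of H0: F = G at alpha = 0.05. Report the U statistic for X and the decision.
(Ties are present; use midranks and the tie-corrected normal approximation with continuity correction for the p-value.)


Step 1: Combine and sort all 11 observations; assign midranks.
sorted (value, group): (9,X), (17,X), (20,Y), (21,X), (22,X), (23,X), (23,Y), (26,Y), (27,X), (29,X), (32,Y)
ranks: 9->1, 17->2, 20->3, 21->4, 22->5, 23->6.5, 23->6.5, 26->8, 27->9, 29->10, 32->11
Step 2: Rank sum for X: R1 = 1 + 2 + 4 + 5 + 6.5 + 9 + 10 = 37.5.
Step 3: U_X = R1 - n1(n1+1)/2 = 37.5 - 7*8/2 = 37.5 - 28 = 9.5.
       U_Y = n1*n2 - U_X = 28 - 9.5 = 18.5.
Step 4: Ties are present, so use the tie-corrected normal approximation (with continuity correction) for the p-value.
Step 5: p-value = 0.448659; compare to alpha = 0.05. fail to reject H0.

U_X = 9.5, p = 0.448659, fail to reject H0 at alpha = 0.05.


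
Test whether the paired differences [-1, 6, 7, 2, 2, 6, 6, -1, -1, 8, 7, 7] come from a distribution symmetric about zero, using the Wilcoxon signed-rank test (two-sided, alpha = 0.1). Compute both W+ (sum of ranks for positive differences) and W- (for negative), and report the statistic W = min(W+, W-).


Step 1: Drop any zero differences (none here) and take |d_i|.
|d| = [1, 6, 7, 2, 2, 6, 6, 1, 1, 8, 7, 7]
Step 2: Midrank |d_i| (ties get averaged ranks).
ranks: |1|->2, |6|->7, |7|->10, |2|->4.5, |2|->4.5, |6|->7, |6|->7, |1|->2, |1|->2, |8|->12, |7|->10, |7|->10
Step 3: Attach original signs; sum ranks with positive sign and with negative sign.
W+ = 7 + 10 + 4.5 + 4.5 + 7 + 7 + 12 + 10 + 10 = 72
W- = 2 + 2 + 2 = 6
(Check: W+ + W- = 78 should equal n(n+1)/2 = 78.)
Step 4: Test statistic W = min(W+, W-) = 6.
Step 5: Ties in |d|, so use the tie-corrected normal approximation.
        E[W] = n(n+1)/4 = 12*13/4 = 39.
        Tie groups: |d|=1 (t=3), |d|=2 (t=2), |d|=6 (t=3), |d|=7 (t=3); sum(t^3 - t) = 78.
        Var[W] = n(n+1)(2n+1)/24 - sum(t^3-t)/48 = 3900/24 - 78/48 = 160.875.
        z = (W - E[W]) / sqrt(Var[W]) = (6 - 39) / 12.6837 = -2.6018.
        Two-sided p = 2*Phi(z) = 0.009274.
Step 6: alpha = 0.1. reject H0.

W+ = 72, W- = 6, W = min = 6, p = 0.009274, reject H0.


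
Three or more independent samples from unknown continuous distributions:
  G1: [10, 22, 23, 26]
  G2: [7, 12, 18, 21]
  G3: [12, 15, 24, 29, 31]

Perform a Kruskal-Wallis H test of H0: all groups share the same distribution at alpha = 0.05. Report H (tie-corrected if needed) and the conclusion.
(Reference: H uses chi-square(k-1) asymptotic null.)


Step 1: Combine all N = 13 observations and assign midranks.
sorted (value, group, rank): (7,G2,1), (10,G1,2), (12,G2,3.5), (12,G3,3.5), (15,G3,5), (18,G2,6), (21,G2,7), (22,G1,8), (23,G1,9), (24,G3,10), (26,G1,11), (29,G3,12), (31,G3,13)
Step 2: Sum ranks within each group.
R_1 = 30 (n_1 = 4)
R_2 = 17.5 (n_2 = 4)
R_3 = 43.5 (n_3 = 5)
Step 3: H = 12/(N(N+1)) * sum(R_i^2/n_i) - 3(N+1)
     = 12/(13*14) * (30^2/4 + 17.5^2/4 + 43.5^2/5) - 3*14
     = 0.065934 * 680.013 - 42
     = 2.835989.
Step 4: Ties present; correction factor C = 1 - 6/(13^3 - 13) = 0.997253. Corrected H = 2.835989 / 0.997253 = 2.843802.
Step 5: Under H0, H ~ chi^2(2); p-value = 0.241255.
Step 6: alpha = 0.05. fail to reject H0.

H = 2.8438, df = 2, p = 0.241255, fail to reject H0.


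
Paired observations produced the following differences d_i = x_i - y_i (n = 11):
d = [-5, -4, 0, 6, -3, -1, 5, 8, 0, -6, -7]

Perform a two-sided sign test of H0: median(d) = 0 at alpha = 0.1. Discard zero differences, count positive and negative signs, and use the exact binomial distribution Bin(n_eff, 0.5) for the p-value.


Step 1: Discard zero differences. Original n = 11; n_eff = number of nonzero differences = 9.
Nonzero differences (with sign): -5, -4, +6, -3, -1, +5, +8, -6, -7
Step 2: Count signs: positive = 3, negative = 6.
Step 3: Under H0: P(positive) = 0.5, so the number of positives S ~ Bin(9, 0.5).
Step 4: Two-sided exact p-value = sum of Bin(9,0.5) probabilities at or below the observed probability = 0.507812.
Step 5: alpha = 0.1. fail to reject H0.

n_eff = 9, pos = 3, neg = 6, p = 0.507812, fail to reject H0.


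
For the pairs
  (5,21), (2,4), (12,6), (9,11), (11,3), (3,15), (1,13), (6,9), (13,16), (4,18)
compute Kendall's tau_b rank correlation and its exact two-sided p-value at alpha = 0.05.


Step 1: Enumerate the 45 unordered pairs (i,j) with i<j and classify each by sign(x_j-x_i) * sign(y_j-y_i).
  (1,2):dx=-3,dy=-17->C; (1,3):dx=+7,dy=-15->D; (1,4):dx=+4,dy=-10->D; (1,5):dx=+6,dy=-18->D
  (1,6):dx=-2,dy=-6->C; (1,7):dx=-4,dy=-8->C; (1,8):dx=+1,dy=-12->D; (1,9):dx=+8,dy=-5->D
  (1,10):dx=-1,dy=-3->C; (2,3):dx=+10,dy=+2->C; (2,4):dx=+7,dy=+7->C; (2,5):dx=+9,dy=-1->D
  (2,6):dx=+1,dy=+11->C; (2,7):dx=-1,dy=+9->D; (2,8):dx=+4,dy=+5->C; (2,9):dx=+11,dy=+12->C
  (2,10):dx=+2,dy=+14->C; (3,4):dx=-3,dy=+5->D; (3,5):dx=-1,dy=-3->C; (3,6):dx=-9,dy=+9->D
  (3,7):dx=-11,dy=+7->D; (3,8):dx=-6,dy=+3->D; (3,9):dx=+1,dy=+10->C; (3,10):dx=-8,dy=+12->D
  (4,5):dx=+2,dy=-8->D; (4,6):dx=-6,dy=+4->D; (4,7):dx=-8,dy=+2->D; (4,8):dx=-3,dy=-2->C
  (4,9):dx=+4,dy=+5->C; (4,10):dx=-5,dy=+7->D; (5,6):dx=-8,dy=+12->D; (5,7):dx=-10,dy=+10->D
  (5,8):dx=-5,dy=+6->D; (5,9):dx=+2,dy=+13->C; (5,10):dx=-7,dy=+15->D; (6,7):dx=-2,dy=-2->C
  (6,8):dx=+3,dy=-6->D; (6,9):dx=+10,dy=+1->C; (6,10):dx=+1,dy=+3->C; (7,8):dx=+5,dy=-4->D
  (7,9):dx=+12,dy=+3->C; (7,10):dx=+3,dy=+5->C; (8,9):dx=+7,dy=+7->C; (8,10):dx=-2,dy=+9->D
  (9,10):dx=-9,dy=+2->D
Step 2: C = 21, D = 24, total pairs = 45.
Step 3: tau = (C - D)/(n(n-1)/2) = (21 - 24)/45 = -0.066667.
Step 4: Exact two-sided p-value (enumerate n! = 3628800 permutations of y under H0): p = 0.861801.
Step 5: alpha = 0.05. fail to reject H0.

tau_b = -0.0667 (C=21, D=24), p = 0.861801, fail to reject H0.


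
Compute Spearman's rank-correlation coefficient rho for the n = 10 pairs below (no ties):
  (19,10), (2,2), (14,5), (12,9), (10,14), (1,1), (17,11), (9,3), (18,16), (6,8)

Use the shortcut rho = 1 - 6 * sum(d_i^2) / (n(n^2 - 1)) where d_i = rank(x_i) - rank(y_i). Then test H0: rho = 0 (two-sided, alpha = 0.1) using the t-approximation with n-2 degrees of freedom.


Step 1: Rank x and y separately (midranks; no ties here).
rank(x): 19->10, 2->2, 14->7, 12->6, 10->5, 1->1, 17->8, 9->4, 18->9, 6->3
rank(y): 10->7, 2->2, 5->4, 9->6, 14->9, 1->1, 11->8, 3->3, 16->10, 8->5
Step 2: d_i = R_x(i) - R_y(i); compute d_i^2.
  (10-7)^2=9, (2-2)^2=0, (7-4)^2=9, (6-6)^2=0, (5-9)^2=16, (1-1)^2=0, (8-8)^2=0, (4-3)^2=1, (9-10)^2=1, (3-5)^2=4
sum(d^2) = 40.
Step 3: rho = 1 - 6*40 / (10*(10^2 - 1)) = 1 - 240/990 = 0.757576.
Step 4: Under H0, t = rho * sqrt((n-2)/(1-rho^2)) = 3.2827 ~ t(8).
Step 5: Two-sided p-value from the t-distribution with 8 df = 0.011143.
Step 6: alpha = 0.1. reject H0.

rho = 0.7576, p = 0.011143, reject H0 at alpha = 0.1.


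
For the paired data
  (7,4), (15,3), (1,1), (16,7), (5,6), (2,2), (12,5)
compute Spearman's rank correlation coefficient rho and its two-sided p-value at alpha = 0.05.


Step 1: Rank x and y separately (midranks; no ties here).
rank(x): 7->4, 15->6, 1->1, 16->7, 5->3, 2->2, 12->5
rank(y): 4->4, 3->3, 1->1, 7->7, 6->6, 2->2, 5->5
Step 2: d_i = R_x(i) - R_y(i); compute d_i^2.
  (4-4)^2=0, (6-3)^2=9, (1-1)^2=0, (7-7)^2=0, (3-6)^2=9, (2-2)^2=0, (5-5)^2=0
sum(d^2) = 18.
Step 3: rho = 1 - 6*18 / (7*(7^2 - 1)) = 1 - 108/336 = 0.678571.
Step 4: Under H0, t = rho * sqrt((n-2)/(1-rho^2)) = 2.0657 ~ t(5).
Step 5: Two-sided p-value from the t-distribution with 5 df = 0.093750.
Step 6: alpha = 0.05. fail to reject H0.

rho = 0.6786, p = 0.093750, fail to reject H0 at alpha = 0.05.


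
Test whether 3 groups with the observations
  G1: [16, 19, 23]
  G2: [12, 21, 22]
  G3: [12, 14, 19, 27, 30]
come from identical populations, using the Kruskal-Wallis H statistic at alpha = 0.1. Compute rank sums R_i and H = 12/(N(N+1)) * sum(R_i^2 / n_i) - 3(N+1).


Step 1: Combine all N = 11 observations and assign midranks.
sorted (value, group, rank): (12,G2,1.5), (12,G3,1.5), (14,G3,3), (16,G1,4), (19,G1,5.5), (19,G3,5.5), (21,G2,7), (22,G2,8), (23,G1,9), (27,G3,10), (30,G3,11)
Step 2: Sum ranks within each group.
R_1 = 18.5 (n_1 = 3)
R_2 = 16.5 (n_2 = 3)
R_3 = 31 (n_3 = 5)
Step 3: H = 12/(N(N+1)) * sum(R_i^2/n_i) - 3(N+1)
     = 12/(11*12) * (18.5^2/3 + 16.5^2/3 + 31^2/5) - 3*12
     = 0.090909 * 397.033 - 36
     = 0.093939.
Step 4: Ties present; correction factor C = 1 - 12/(11^3 - 11) = 0.990909. Corrected H = 0.093939 / 0.990909 = 0.094801.
Step 5: Under H0, H ~ chi^2(2); p-value = 0.953705.
Step 6: alpha = 0.1. fail to reject H0.

H = 0.0948, df = 2, p = 0.953705, fail to reject H0.


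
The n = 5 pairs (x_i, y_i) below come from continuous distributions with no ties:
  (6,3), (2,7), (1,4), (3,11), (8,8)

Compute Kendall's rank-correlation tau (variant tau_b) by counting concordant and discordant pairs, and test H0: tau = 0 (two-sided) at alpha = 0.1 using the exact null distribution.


Step 1: Enumerate the 10 unordered pairs (i,j) with i<j and classify each by sign(x_j-x_i) * sign(y_j-y_i).
  (1,2):dx=-4,dy=+4->D; (1,3):dx=-5,dy=+1->D; (1,4):dx=-3,dy=+8->D; (1,5):dx=+2,dy=+5->C
  (2,3):dx=-1,dy=-3->C; (2,4):dx=+1,dy=+4->C; (2,5):dx=+6,dy=+1->C; (3,4):dx=+2,dy=+7->C
  (3,5):dx=+7,dy=+4->C; (4,5):dx=+5,dy=-3->D
Step 2: C = 6, D = 4, total pairs = 10.
Step 3: tau = (C - D)/(n(n-1)/2) = (6 - 4)/10 = 0.200000.
Step 4: Exact two-sided p-value (enumerate n! = 120 permutations of y under H0): p = 0.816667.
Step 5: alpha = 0.1. fail to reject H0.

tau_b = 0.2000 (C=6, D=4), p = 0.816667, fail to reject H0.


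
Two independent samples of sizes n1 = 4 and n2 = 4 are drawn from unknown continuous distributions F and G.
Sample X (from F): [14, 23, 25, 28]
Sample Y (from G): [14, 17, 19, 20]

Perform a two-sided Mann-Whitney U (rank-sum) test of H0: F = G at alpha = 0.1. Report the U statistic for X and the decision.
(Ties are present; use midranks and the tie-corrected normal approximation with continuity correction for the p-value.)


Step 1: Combine and sort all 8 observations; assign midranks.
sorted (value, group): (14,X), (14,Y), (17,Y), (19,Y), (20,Y), (23,X), (25,X), (28,X)
ranks: 14->1.5, 14->1.5, 17->3, 19->4, 20->5, 23->6, 25->7, 28->8
Step 2: Rank sum for X: R1 = 1.5 + 6 + 7 + 8 = 22.5.
Step 3: U_X = R1 - n1(n1+1)/2 = 22.5 - 4*5/2 = 22.5 - 10 = 12.5.
       U_Y = n1*n2 - U_X = 16 - 12.5 = 3.5.
Step 4: Ties are present, so use the tie-corrected normal approximation (with continuity correction) for the p-value.
Step 5: p-value = 0.245383; compare to alpha = 0.1. fail to reject H0.

U_X = 12.5, p = 0.245383, fail to reject H0 at alpha = 0.1.


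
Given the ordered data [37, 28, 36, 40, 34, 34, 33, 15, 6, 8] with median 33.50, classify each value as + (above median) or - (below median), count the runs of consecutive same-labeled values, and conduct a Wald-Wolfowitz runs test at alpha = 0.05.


Step 1: Compute median = 33.50; label A = above, B = below.
Labels in order: ABAAAABBBB  (n_A = 5, n_B = 5)
Step 2: Count runs R = 4.
Step 3: Under H0 (random ordering), E[R] = 2*n_A*n_B/(n_A+n_B) + 1 = 2*5*5/10 + 1 = 6.0000.
        Var[R] = 2*n_A*n_B*(2*n_A*n_B - n_A - n_B) / ((n_A+n_B)^2 * (n_A+n_B-1)) = 2000/900 = 2.2222.
        SD[R] = 1.4907.
Step 4: Continuity-corrected z = (R + 0.5 - E[R]) / SD[R] = (4 + 0.5 - 6.0000) / 1.4907 = -1.0062.
Step 5: Two-sided p-value via normal approximation = 2*(1 - Phi(|z|)) = 0.314305.
Step 6: alpha = 0.05. fail to reject H0.

R = 4, z = -1.0062, p = 0.314305, fail to reject H0.


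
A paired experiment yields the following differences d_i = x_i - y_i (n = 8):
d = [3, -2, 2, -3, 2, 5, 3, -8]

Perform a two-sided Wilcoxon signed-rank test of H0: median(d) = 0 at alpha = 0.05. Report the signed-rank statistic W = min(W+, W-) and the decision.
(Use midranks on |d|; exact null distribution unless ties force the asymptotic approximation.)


Step 1: Drop any zero differences (none here) and take |d_i|.
|d| = [3, 2, 2, 3, 2, 5, 3, 8]
Step 2: Midrank |d_i| (ties get averaged ranks).
ranks: |3|->5, |2|->2, |2|->2, |3|->5, |2|->2, |5|->7, |3|->5, |8|->8
Step 3: Attach original signs; sum ranks with positive sign and with negative sign.
W+ = 5 + 2 + 2 + 7 + 5 = 21
W- = 2 + 5 + 8 = 15
(Check: W+ + W- = 36 should equal n(n+1)/2 = 36.)
Step 4: Test statistic W = min(W+, W-) = 15.
Step 5: Ties in |d|, so use the tie-corrected normal approximation.
        E[W] = n(n+1)/4 = 8*9/4 = 18.
        Tie groups: |d|=2 (t=3), |d|=3 (t=3); sum(t^3 - t) = 48.
        Var[W] = n(n+1)(2n+1)/24 - sum(t^3-t)/48 = 1224/24 - 48/48 = 50.
        z = (W - E[W]) / sqrt(Var[W]) = (15 - 18) / 7.0711 = -0.4243.
        Two-sided p = 2*Phi(z) = 0.671373.
Step 6: alpha = 0.05. fail to reject H0.

W+ = 21, W- = 15, W = min = 15, p = 0.671373, fail to reject H0.


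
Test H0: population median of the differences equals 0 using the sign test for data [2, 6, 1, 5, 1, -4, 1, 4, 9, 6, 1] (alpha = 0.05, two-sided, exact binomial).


Step 1: Discard zero differences. Original n = 11; n_eff = number of nonzero differences = 11.
Nonzero differences (with sign): +2, +6, +1, +5, +1, -4, +1, +4, +9, +6, +1
Step 2: Count signs: positive = 10, negative = 1.
Step 3: Under H0: P(positive) = 0.5, so the number of positives S ~ Bin(11, 0.5).
Step 4: Two-sided exact p-value = sum of Bin(11,0.5) probabilities at or below the observed probability = 0.011719.
Step 5: alpha = 0.05. reject H0.

n_eff = 11, pos = 10, neg = 1, p = 0.011719, reject H0.


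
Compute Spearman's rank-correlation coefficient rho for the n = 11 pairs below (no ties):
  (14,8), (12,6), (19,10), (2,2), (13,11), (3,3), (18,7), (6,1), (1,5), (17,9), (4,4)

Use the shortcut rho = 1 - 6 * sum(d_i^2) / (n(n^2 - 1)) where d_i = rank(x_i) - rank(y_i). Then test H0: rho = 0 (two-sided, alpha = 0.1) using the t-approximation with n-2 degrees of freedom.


Step 1: Rank x and y separately (midranks; no ties here).
rank(x): 14->8, 12->6, 19->11, 2->2, 13->7, 3->3, 18->10, 6->5, 1->1, 17->9, 4->4
rank(y): 8->8, 6->6, 10->10, 2->2, 11->11, 3->3, 7->7, 1->1, 5->5, 9->9, 4->4
Step 2: d_i = R_x(i) - R_y(i); compute d_i^2.
  (8-8)^2=0, (6-6)^2=0, (11-10)^2=1, (2-2)^2=0, (7-11)^2=16, (3-3)^2=0, (10-7)^2=9, (5-1)^2=16, (1-5)^2=16, (9-9)^2=0, (4-4)^2=0
sum(d^2) = 58.
Step 3: rho = 1 - 6*58 / (11*(11^2 - 1)) = 1 - 348/1320 = 0.736364.
Step 4: Under H0, t = rho * sqrt((n-2)/(1-rho^2)) = 3.2651 ~ t(9).
Step 5: Two-sided p-value from the t-distribution with 9 df = 0.009760.
Step 6: alpha = 0.1. reject H0.

rho = 0.7364, p = 0.009760, reject H0 at alpha = 0.1.


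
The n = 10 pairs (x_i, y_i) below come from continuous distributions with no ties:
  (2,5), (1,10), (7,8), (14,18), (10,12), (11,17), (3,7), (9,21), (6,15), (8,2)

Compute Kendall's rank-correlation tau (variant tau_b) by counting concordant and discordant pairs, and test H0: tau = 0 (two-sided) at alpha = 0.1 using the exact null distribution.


Step 1: Enumerate the 45 unordered pairs (i,j) with i<j and classify each by sign(x_j-x_i) * sign(y_j-y_i).
  (1,2):dx=-1,dy=+5->D; (1,3):dx=+5,dy=+3->C; (1,4):dx=+12,dy=+13->C; (1,5):dx=+8,dy=+7->C
  (1,6):dx=+9,dy=+12->C; (1,7):dx=+1,dy=+2->C; (1,8):dx=+7,dy=+16->C; (1,9):dx=+4,dy=+10->C
  (1,10):dx=+6,dy=-3->D; (2,3):dx=+6,dy=-2->D; (2,4):dx=+13,dy=+8->C; (2,5):dx=+9,dy=+2->C
  (2,6):dx=+10,dy=+7->C; (2,7):dx=+2,dy=-3->D; (2,8):dx=+8,dy=+11->C; (2,9):dx=+5,dy=+5->C
  (2,10):dx=+7,dy=-8->D; (3,4):dx=+7,dy=+10->C; (3,5):dx=+3,dy=+4->C; (3,6):dx=+4,dy=+9->C
  (3,7):dx=-4,dy=-1->C; (3,8):dx=+2,dy=+13->C; (3,9):dx=-1,dy=+7->D; (3,10):dx=+1,dy=-6->D
  (4,5):dx=-4,dy=-6->C; (4,6):dx=-3,dy=-1->C; (4,7):dx=-11,dy=-11->C; (4,8):dx=-5,dy=+3->D
  (4,9):dx=-8,dy=-3->C; (4,10):dx=-6,dy=-16->C; (5,6):dx=+1,dy=+5->C; (5,7):dx=-7,dy=-5->C
  (5,8):dx=-1,dy=+9->D; (5,9):dx=-4,dy=+3->D; (5,10):dx=-2,dy=-10->C; (6,7):dx=-8,dy=-10->C
  (6,8):dx=-2,dy=+4->D; (6,9):dx=-5,dy=-2->C; (6,10):dx=-3,dy=-15->C; (7,8):dx=+6,dy=+14->C
  (7,9):dx=+3,dy=+8->C; (7,10):dx=+5,dy=-5->D; (8,9):dx=-3,dy=-6->C; (8,10):dx=-1,dy=-19->C
  (9,10):dx=+2,dy=-13->D
Step 2: C = 32, D = 13, total pairs = 45.
Step 3: tau = (C - D)/(n(n-1)/2) = (32 - 13)/45 = 0.422222.
Step 4: Exact two-sided p-value (enumerate n! = 3628800 permutations of y under H0): p = 0.108313.
Step 5: alpha = 0.1. fail to reject H0.

tau_b = 0.4222 (C=32, D=13), p = 0.108313, fail to reject H0.


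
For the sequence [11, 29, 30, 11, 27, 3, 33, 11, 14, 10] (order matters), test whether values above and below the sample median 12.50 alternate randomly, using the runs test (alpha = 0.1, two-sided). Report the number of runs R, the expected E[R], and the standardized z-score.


Step 1: Compute median = 12.50; label A = above, B = below.
Labels in order: BAABABABAB  (n_A = 5, n_B = 5)
Step 2: Count runs R = 9.
Step 3: Under H0 (random ordering), E[R] = 2*n_A*n_B/(n_A+n_B) + 1 = 2*5*5/10 + 1 = 6.0000.
        Var[R] = 2*n_A*n_B*(2*n_A*n_B - n_A - n_B) / ((n_A+n_B)^2 * (n_A+n_B-1)) = 2000/900 = 2.2222.
        SD[R] = 1.4907.
Step 4: Continuity-corrected z = (R - 0.5 - E[R]) / SD[R] = (9 - 0.5 - 6.0000) / 1.4907 = 1.6771.
Step 5: Two-sided p-value via normal approximation = 2*(1 - Phi(|z|)) = 0.093533.
Step 6: alpha = 0.1. reject H0.

R = 9, z = 1.6771, p = 0.093533, reject H0.


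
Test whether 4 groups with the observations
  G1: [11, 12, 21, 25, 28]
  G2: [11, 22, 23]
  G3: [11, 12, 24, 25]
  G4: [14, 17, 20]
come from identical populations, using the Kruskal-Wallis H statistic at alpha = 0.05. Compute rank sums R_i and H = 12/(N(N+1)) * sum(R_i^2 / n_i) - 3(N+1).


Step 1: Combine all N = 15 observations and assign midranks.
sorted (value, group, rank): (11,G1,2), (11,G2,2), (11,G3,2), (12,G1,4.5), (12,G3,4.5), (14,G4,6), (17,G4,7), (20,G4,8), (21,G1,9), (22,G2,10), (23,G2,11), (24,G3,12), (25,G1,13.5), (25,G3,13.5), (28,G1,15)
Step 2: Sum ranks within each group.
R_1 = 44 (n_1 = 5)
R_2 = 23 (n_2 = 3)
R_3 = 32 (n_3 = 4)
R_4 = 21 (n_4 = 3)
Step 3: H = 12/(N(N+1)) * sum(R_i^2/n_i) - 3(N+1)
     = 12/(15*16) * (44^2/5 + 23^2/3 + 32^2/4 + 21^2/3) - 3*16
     = 0.050000 * 966.533 - 48
     = 0.326667.
Step 4: Ties present; correction factor C = 1 - 36/(15^3 - 15) = 0.989286. Corrected H = 0.326667 / 0.989286 = 0.330205.
Step 5: Under H0, H ~ chi^2(3); p-value = 0.954251.
Step 6: alpha = 0.05. fail to reject H0.

H = 0.3302, df = 3, p = 0.954251, fail to reject H0.


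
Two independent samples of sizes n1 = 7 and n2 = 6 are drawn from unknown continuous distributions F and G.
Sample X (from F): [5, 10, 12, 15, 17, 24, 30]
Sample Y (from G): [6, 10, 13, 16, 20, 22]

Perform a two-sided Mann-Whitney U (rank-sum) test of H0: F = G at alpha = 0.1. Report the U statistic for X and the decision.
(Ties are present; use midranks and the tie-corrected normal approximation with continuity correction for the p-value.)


Step 1: Combine and sort all 13 observations; assign midranks.
sorted (value, group): (5,X), (6,Y), (10,X), (10,Y), (12,X), (13,Y), (15,X), (16,Y), (17,X), (20,Y), (22,Y), (24,X), (30,X)
ranks: 5->1, 6->2, 10->3.5, 10->3.5, 12->5, 13->6, 15->7, 16->8, 17->9, 20->10, 22->11, 24->12, 30->13
Step 2: Rank sum for X: R1 = 1 + 3.5 + 5 + 7 + 9 + 12 + 13 = 50.5.
Step 3: U_X = R1 - n1(n1+1)/2 = 50.5 - 7*8/2 = 50.5 - 28 = 22.5.
       U_Y = n1*n2 - U_X = 42 - 22.5 = 19.5.
Step 4: Ties are present, so use the tie-corrected normal approximation (with continuity correction) for the p-value.
Step 5: p-value = 0.886248; compare to alpha = 0.1. fail to reject H0.

U_X = 22.5, p = 0.886248, fail to reject H0 at alpha = 0.1.


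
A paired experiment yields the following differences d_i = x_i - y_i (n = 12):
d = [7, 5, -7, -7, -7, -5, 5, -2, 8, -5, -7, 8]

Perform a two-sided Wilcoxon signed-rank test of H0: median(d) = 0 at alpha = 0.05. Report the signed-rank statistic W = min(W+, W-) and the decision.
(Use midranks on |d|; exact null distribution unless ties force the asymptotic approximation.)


Step 1: Drop any zero differences (none here) and take |d_i|.
|d| = [7, 5, 7, 7, 7, 5, 5, 2, 8, 5, 7, 8]
Step 2: Midrank |d_i| (ties get averaged ranks).
ranks: |7|->8, |5|->3.5, |7|->8, |7|->8, |7|->8, |5|->3.5, |5|->3.5, |2|->1, |8|->11.5, |5|->3.5, |7|->8, |8|->11.5
Step 3: Attach original signs; sum ranks with positive sign and with negative sign.
W+ = 8 + 3.5 + 3.5 + 11.5 + 11.5 = 38
W- = 8 + 8 + 8 + 3.5 + 1 + 3.5 + 8 = 40
(Check: W+ + W- = 78 should equal n(n+1)/2 = 78.)
Step 4: Test statistic W = min(W+, W-) = 38.
Step 5: Ties in |d|, so use the tie-corrected normal approximation.
        E[W] = n(n+1)/4 = 12*13/4 = 39.
        Tie groups: |d|=5 (t=4), |d|=7 (t=5), |d|=8 (t=2); sum(t^3 - t) = 186.
        Var[W] = n(n+1)(2n+1)/24 - sum(t^3-t)/48 = 3900/24 - 186/48 = 158.625.
        z = (W - E[W]) / sqrt(Var[W]) = (38 - 39) / 12.5946 = -0.0794.
        Two-sided p = 2*Phi(z) = 0.936715.
Step 6: alpha = 0.05. fail to reject H0.

W+ = 38, W- = 40, W = min = 38, p = 0.936715, fail to reject H0.


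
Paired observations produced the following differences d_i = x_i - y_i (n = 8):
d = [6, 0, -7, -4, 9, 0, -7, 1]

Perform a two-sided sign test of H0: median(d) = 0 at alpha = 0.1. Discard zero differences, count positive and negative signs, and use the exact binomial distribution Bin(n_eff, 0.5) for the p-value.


Step 1: Discard zero differences. Original n = 8; n_eff = number of nonzero differences = 6.
Nonzero differences (with sign): +6, -7, -4, +9, -7, +1
Step 2: Count signs: positive = 3, negative = 3.
Step 3: Under H0: P(positive) = 0.5, so the number of positives S ~ Bin(6, 0.5).
Step 4: Two-sided exact p-value = sum of Bin(6,0.5) probabilities at or below the observed probability = 1.000000.
Step 5: alpha = 0.1. fail to reject H0.

n_eff = 6, pos = 3, neg = 3, p = 1.000000, fail to reject H0.


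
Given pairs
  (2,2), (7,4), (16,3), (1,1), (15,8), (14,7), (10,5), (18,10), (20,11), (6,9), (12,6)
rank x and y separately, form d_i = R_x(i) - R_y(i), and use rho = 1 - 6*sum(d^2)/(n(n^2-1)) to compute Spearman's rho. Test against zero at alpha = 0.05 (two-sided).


Step 1: Rank x and y separately (midranks; no ties here).
rank(x): 2->2, 7->4, 16->9, 1->1, 15->8, 14->7, 10->5, 18->10, 20->11, 6->3, 12->6
rank(y): 2->2, 4->4, 3->3, 1->1, 8->8, 7->7, 5->5, 10->10, 11->11, 9->9, 6->6
Step 2: d_i = R_x(i) - R_y(i); compute d_i^2.
  (2-2)^2=0, (4-4)^2=0, (9-3)^2=36, (1-1)^2=0, (8-8)^2=0, (7-7)^2=0, (5-5)^2=0, (10-10)^2=0, (11-11)^2=0, (3-9)^2=36, (6-6)^2=0
sum(d^2) = 72.
Step 3: rho = 1 - 6*72 / (11*(11^2 - 1)) = 1 - 432/1320 = 0.672727.
Step 4: Under H0, t = rho * sqrt((n-2)/(1-rho^2)) = 2.7277 ~ t(9).
Step 5: Two-sided p-value from the t-distribution with 9 df = 0.023313.
Step 6: alpha = 0.05. reject H0.

rho = 0.6727, p = 0.023313, reject H0 at alpha = 0.05.


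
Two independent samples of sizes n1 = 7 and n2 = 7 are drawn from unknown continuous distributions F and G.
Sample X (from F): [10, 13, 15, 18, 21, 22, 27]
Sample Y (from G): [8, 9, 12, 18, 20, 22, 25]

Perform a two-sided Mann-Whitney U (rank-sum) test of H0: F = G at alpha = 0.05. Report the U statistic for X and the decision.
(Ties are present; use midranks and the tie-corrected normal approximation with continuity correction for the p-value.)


Step 1: Combine and sort all 14 observations; assign midranks.
sorted (value, group): (8,Y), (9,Y), (10,X), (12,Y), (13,X), (15,X), (18,X), (18,Y), (20,Y), (21,X), (22,X), (22,Y), (25,Y), (27,X)
ranks: 8->1, 9->2, 10->3, 12->4, 13->5, 15->6, 18->7.5, 18->7.5, 20->9, 21->10, 22->11.5, 22->11.5, 25->13, 27->14
Step 2: Rank sum for X: R1 = 3 + 5 + 6 + 7.5 + 10 + 11.5 + 14 = 57.
Step 3: U_X = R1 - n1(n1+1)/2 = 57 - 7*8/2 = 57 - 28 = 29.
       U_Y = n1*n2 - U_X = 49 - 29 = 20.
Step 4: Ties are present, so use the tie-corrected normal approximation (with continuity correction) for the p-value.
Step 5: p-value = 0.608491; compare to alpha = 0.05. fail to reject H0.

U_X = 29, p = 0.608491, fail to reject H0 at alpha = 0.05.


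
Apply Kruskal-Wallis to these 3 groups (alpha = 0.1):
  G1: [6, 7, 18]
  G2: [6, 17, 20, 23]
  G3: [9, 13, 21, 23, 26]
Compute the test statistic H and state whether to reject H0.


Step 1: Combine all N = 12 observations and assign midranks.
sorted (value, group, rank): (6,G1,1.5), (6,G2,1.5), (7,G1,3), (9,G3,4), (13,G3,5), (17,G2,6), (18,G1,7), (20,G2,8), (21,G3,9), (23,G2,10.5), (23,G3,10.5), (26,G3,12)
Step 2: Sum ranks within each group.
R_1 = 11.5 (n_1 = 3)
R_2 = 26 (n_2 = 4)
R_3 = 40.5 (n_3 = 5)
Step 3: H = 12/(N(N+1)) * sum(R_i^2/n_i) - 3(N+1)
     = 12/(12*13) * (11.5^2/3 + 26^2/4 + 40.5^2/5) - 3*13
     = 0.076923 * 541.133 - 39
     = 2.625641.
Step 4: Ties present; correction factor C = 1 - 12/(12^3 - 12) = 0.993007. Corrected H = 2.625641 / 0.993007 = 2.644131.
Step 5: Under H0, H ~ chi^2(2); p-value = 0.266584.
Step 6: alpha = 0.1. fail to reject H0.

H = 2.6441, df = 2, p = 0.266584, fail to reject H0.


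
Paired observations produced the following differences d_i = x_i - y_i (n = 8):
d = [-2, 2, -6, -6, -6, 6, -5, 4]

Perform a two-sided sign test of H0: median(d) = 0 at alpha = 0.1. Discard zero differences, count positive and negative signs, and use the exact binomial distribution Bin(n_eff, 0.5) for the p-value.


Step 1: Discard zero differences. Original n = 8; n_eff = number of nonzero differences = 8.
Nonzero differences (with sign): -2, +2, -6, -6, -6, +6, -5, +4
Step 2: Count signs: positive = 3, negative = 5.
Step 3: Under H0: P(positive) = 0.5, so the number of positives S ~ Bin(8, 0.5).
Step 4: Two-sided exact p-value = sum of Bin(8,0.5) probabilities at or below the observed probability = 0.726562.
Step 5: alpha = 0.1. fail to reject H0.

n_eff = 8, pos = 3, neg = 5, p = 0.726562, fail to reject H0.


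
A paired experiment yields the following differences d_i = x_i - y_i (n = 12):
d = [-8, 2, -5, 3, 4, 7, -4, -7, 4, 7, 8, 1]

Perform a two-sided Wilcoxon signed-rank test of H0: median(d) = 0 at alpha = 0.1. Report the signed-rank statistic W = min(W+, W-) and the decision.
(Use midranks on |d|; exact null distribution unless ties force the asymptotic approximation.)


Step 1: Drop any zero differences (none here) and take |d_i|.
|d| = [8, 2, 5, 3, 4, 7, 4, 7, 4, 7, 8, 1]
Step 2: Midrank |d_i| (ties get averaged ranks).
ranks: |8|->11.5, |2|->2, |5|->7, |3|->3, |4|->5, |7|->9, |4|->5, |7|->9, |4|->5, |7|->9, |8|->11.5, |1|->1
Step 3: Attach original signs; sum ranks with positive sign and with negative sign.
W+ = 2 + 3 + 5 + 9 + 5 + 9 + 11.5 + 1 = 45.5
W- = 11.5 + 7 + 5 + 9 = 32.5
(Check: W+ + W- = 78 should equal n(n+1)/2 = 78.)
Step 4: Test statistic W = min(W+, W-) = 32.5.
Step 5: Ties in |d|, so use the tie-corrected normal approximation.
        E[W] = n(n+1)/4 = 12*13/4 = 39.
        Tie groups: |d|=4 (t=3), |d|=7 (t=3), |d|=8 (t=2); sum(t^3 - t) = 54.
        Var[W] = n(n+1)(2n+1)/24 - sum(t^3-t)/48 = 3900/24 - 54/48 = 161.375.
        z = (W - E[W]) / sqrt(Var[W]) = (32.5 - 39) / 12.7033 = -0.5117.
        Two-sided p = 2*Phi(z) = 0.608878.
Step 6: alpha = 0.1. fail to reject H0.

W+ = 45.5, W- = 32.5, W = min = 32.5, p = 0.608878, fail to reject H0.


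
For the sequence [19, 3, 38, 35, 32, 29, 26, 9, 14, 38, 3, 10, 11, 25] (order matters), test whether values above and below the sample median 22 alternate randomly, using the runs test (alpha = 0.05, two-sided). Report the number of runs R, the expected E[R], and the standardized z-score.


Step 1: Compute median = 22; label A = above, B = below.
Labels in order: BBAAAAABBABBBA  (n_A = 7, n_B = 7)
Step 2: Count runs R = 6.
Step 3: Under H0 (random ordering), E[R] = 2*n_A*n_B/(n_A+n_B) + 1 = 2*7*7/14 + 1 = 8.0000.
        Var[R] = 2*n_A*n_B*(2*n_A*n_B - n_A - n_B) / ((n_A+n_B)^2 * (n_A+n_B-1)) = 8232/2548 = 3.2308.
        SD[R] = 1.7974.
Step 4: Continuity-corrected z = (R + 0.5 - E[R]) / SD[R] = (6 + 0.5 - 8.0000) / 1.7974 = -0.8345.
Step 5: Two-sided p-value via normal approximation = 2*(1 - Phi(|z|)) = 0.403986.
Step 6: alpha = 0.05. fail to reject H0.

R = 6, z = -0.8345, p = 0.403986, fail to reject H0.


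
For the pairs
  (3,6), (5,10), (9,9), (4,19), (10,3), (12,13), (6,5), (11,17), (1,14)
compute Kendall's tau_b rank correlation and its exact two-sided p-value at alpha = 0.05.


Step 1: Enumerate the 36 unordered pairs (i,j) with i<j and classify each by sign(x_j-x_i) * sign(y_j-y_i).
  (1,2):dx=+2,dy=+4->C; (1,3):dx=+6,dy=+3->C; (1,4):dx=+1,dy=+13->C; (1,5):dx=+7,dy=-3->D
  (1,6):dx=+9,dy=+7->C; (1,7):dx=+3,dy=-1->D; (1,8):dx=+8,dy=+11->C; (1,9):dx=-2,dy=+8->D
  (2,3):dx=+4,dy=-1->D; (2,4):dx=-1,dy=+9->D; (2,5):dx=+5,dy=-7->D; (2,6):dx=+7,dy=+3->C
  (2,7):dx=+1,dy=-5->D; (2,8):dx=+6,dy=+7->C; (2,9):dx=-4,dy=+4->D; (3,4):dx=-5,dy=+10->D
  (3,5):dx=+1,dy=-6->D; (3,6):dx=+3,dy=+4->C; (3,7):dx=-3,dy=-4->C; (3,8):dx=+2,dy=+8->C
  (3,9):dx=-8,dy=+5->D; (4,5):dx=+6,dy=-16->D; (4,6):dx=+8,dy=-6->D; (4,7):dx=+2,dy=-14->D
  (4,8):dx=+7,dy=-2->D; (4,9):dx=-3,dy=-5->C; (5,6):dx=+2,dy=+10->C; (5,7):dx=-4,dy=+2->D
  (5,8):dx=+1,dy=+14->C; (5,9):dx=-9,dy=+11->D; (6,7):dx=-6,dy=-8->C; (6,8):dx=-1,dy=+4->D
  (6,9):dx=-11,dy=+1->D; (7,8):dx=+5,dy=+12->C; (7,9):dx=-5,dy=+9->D; (8,9):dx=-10,dy=-3->C
Step 2: C = 16, D = 20, total pairs = 36.
Step 3: tau = (C - D)/(n(n-1)/2) = (16 - 20)/36 = -0.111111.
Step 4: Exact two-sided p-value (enumerate n! = 362880 permutations of y under H0): p = 0.761414.
Step 5: alpha = 0.05. fail to reject H0.

tau_b = -0.1111 (C=16, D=20), p = 0.761414, fail to reject H0.


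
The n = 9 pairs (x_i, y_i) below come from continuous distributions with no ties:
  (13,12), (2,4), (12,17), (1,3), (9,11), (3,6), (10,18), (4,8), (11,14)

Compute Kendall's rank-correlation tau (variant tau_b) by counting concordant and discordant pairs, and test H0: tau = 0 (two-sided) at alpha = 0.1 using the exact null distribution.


Step 1: Enumerate the 36 unordered pairs (i,j) with i<j and classify each by sign(x_j-x_i) * sign(y_j-y_i).
  (1,2):dx=-11,dy=-8->C; (1,3):dx=-1,dy=+5->D; (1,4):dx=-12,dy=-9->C; (1,5):dx=-4,dy=-1->C
  (1,6):dx=-10,dy=-6->C; (1,7):dx=-3,dy=+6->D; (1,8):dx=-9,dy=-4->C; (1,9):dx=-2,dy=+2->D
  (2,3):dx=+10,dy=+13->C; (2,4):dx=-1,dy=-1->C; (2,5):dx=+7,dy=+7->C; (2,6):dx=+1,dy=+2->C
  (2,7):dx=+8,dy=+14->C; (2,8):dx=+2,dy=+4->C; (2,9):dx=+9,dy=+10->C; (3,4):dx=-11,dy=-14->C
  (3,5):dx=-3,dy=-6->C; (3,6):dx=-9,dy=-11->C; (3,7):dx=-2,dy=+1->D; (3,8):dx=-8,dy=-9->C
  (3,9):dx=-1,dy=-3->C; (4,5):dx=+8,dy=+8->C; (4,6):dx=+2,dy=+3->C; (4,7):dx=+9,dy=+15->C
  (4,8):dx=+3,dy=+5->C; (4,9):dx=+10,dy=+11->C; (5,6):dx=-6,dy=-5->C; (5,7):dx=+1,dy=+7->C
  (5,8):dx=-5,dy=-3->C; (5,9):dx=+2,dy=+3->C; (6,7):dx=+7,dy=+12->C; (6,8):dx=+1,dy=+2->C
  (6,9):dx=+8,dy=+8->C; (7,8):dx=-6,dy=-10->C; (7,9):dx=+1,dy=-4->D; (8,9):dx=+7,dy=+6->C
Step 2: C = 31, D = 5, total pairs = 36.
Step 3: tau = (C - D)/(n(n-1)/2) = (31 - 5)/36 = 0.722222.
Step 4: Exact two-sided p-value (enumerate n! = 362880 permutations of y under H0): p = 0.005886.
Step 5: alpha = 0.1. reject H0.

tau_b = 0.7222 (C=31, D=5), p = 0.005886, reject H0.
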